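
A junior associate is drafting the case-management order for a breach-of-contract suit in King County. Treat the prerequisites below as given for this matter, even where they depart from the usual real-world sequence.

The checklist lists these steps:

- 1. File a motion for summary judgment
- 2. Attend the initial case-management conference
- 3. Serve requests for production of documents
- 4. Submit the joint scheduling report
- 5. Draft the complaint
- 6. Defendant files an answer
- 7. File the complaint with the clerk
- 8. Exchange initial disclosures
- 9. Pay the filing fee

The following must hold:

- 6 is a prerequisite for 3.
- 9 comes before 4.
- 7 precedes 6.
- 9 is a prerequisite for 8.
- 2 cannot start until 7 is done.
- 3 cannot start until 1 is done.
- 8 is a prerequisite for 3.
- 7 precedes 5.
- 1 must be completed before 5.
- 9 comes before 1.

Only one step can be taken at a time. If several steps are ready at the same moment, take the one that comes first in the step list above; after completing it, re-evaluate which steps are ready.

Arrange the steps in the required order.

7 2 6 9 1 4 5 8 3

7 and 9 have no prerequisites; 7 is listed earlier, so 7 is first.
Ready: 2, 6 and 9. 2 is listed earlier → 2.
6 and 9 are both available; 6 is listed earlier → 6.
That leaves 9 as the only ready step → 9.
Ready: 1, 4 and 8. 1 is listed earlier → 1.
5 now also ready, so the ready set is {4, 5, 8}; 4 is listed earlier → 4.
5 and 8 are both available; 5 is listed earlier → 5.
8 needed 9, now all done → 8.
That leaves 3 as the only ready step → 3.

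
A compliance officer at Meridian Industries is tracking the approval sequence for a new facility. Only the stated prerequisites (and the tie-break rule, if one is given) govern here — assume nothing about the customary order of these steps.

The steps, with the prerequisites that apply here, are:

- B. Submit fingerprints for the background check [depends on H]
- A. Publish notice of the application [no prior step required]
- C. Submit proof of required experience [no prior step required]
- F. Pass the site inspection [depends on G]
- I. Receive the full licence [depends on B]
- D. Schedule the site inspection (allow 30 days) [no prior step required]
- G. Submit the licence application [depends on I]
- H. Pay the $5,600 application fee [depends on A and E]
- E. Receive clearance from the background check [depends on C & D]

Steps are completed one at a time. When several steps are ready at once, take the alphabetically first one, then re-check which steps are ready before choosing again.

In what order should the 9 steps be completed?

A, C, D, E, H, B, I, G, F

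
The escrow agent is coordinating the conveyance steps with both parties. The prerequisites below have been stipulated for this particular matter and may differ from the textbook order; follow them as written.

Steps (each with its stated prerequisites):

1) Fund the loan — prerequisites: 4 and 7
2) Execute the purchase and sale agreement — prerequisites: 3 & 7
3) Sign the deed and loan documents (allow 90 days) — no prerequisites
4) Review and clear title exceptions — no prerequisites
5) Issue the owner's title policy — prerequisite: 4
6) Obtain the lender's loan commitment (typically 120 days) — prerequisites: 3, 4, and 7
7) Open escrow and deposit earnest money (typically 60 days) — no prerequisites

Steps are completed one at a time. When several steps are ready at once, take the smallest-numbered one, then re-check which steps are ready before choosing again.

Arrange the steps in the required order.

Nothing is required for 3, 4 and 7. 3 has the earlier label → 3 first.
4 and 7 are both available; 4 has the earlier label → 4.
5 now also ready, so the ready set is {5, 7}; 5 has the earlier label → 5.
7 is the only step now ready → 7.
1, 2 and 6 are all available; 1 has the earlier label → 1.
Ready: 2 and 6. 2 has the earlier label → 2.
Next only 6 has its prerequisites met → 6.

3, 4, 5, 7, 1, 2, 6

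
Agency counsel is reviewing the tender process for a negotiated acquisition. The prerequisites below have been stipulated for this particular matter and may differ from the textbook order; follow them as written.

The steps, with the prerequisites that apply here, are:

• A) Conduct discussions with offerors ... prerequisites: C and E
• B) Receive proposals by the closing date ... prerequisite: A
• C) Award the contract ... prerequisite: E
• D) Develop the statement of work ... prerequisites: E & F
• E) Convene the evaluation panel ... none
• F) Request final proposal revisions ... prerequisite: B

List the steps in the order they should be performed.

Only E has no prerequisites, so it is first.
That leaves C as the only ready step → C.
A needed C and E, now all done → A.
Next only B has its prerequisites met → B.
F is the only step now ready → F.
That leaves D as the only ready step → D.

E → C → A → B → F → D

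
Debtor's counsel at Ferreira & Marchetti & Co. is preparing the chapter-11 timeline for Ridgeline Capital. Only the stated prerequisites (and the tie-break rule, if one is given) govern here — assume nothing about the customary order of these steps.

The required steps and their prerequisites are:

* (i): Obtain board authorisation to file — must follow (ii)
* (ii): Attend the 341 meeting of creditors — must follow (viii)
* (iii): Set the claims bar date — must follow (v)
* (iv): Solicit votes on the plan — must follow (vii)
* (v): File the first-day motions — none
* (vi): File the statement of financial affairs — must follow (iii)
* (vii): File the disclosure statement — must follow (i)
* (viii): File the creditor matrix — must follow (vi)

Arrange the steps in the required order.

(v) is the only step with nothing outstanding, so it goes first.
(iii) is the only step now ready → (iii).
(vi) needed (iii), now all done → (vi).
That leaves (viii) as the only ready step → (viii).
(ii) needed (viii), now all done → (ii).
(i) is the only step now ready → (i).
That leaves (vii) as the only ready step → (vii).
(iv) is the only step now ready → (iv).

(v), (iii), (vi), (viii), (ii), (i), (vii), (iv)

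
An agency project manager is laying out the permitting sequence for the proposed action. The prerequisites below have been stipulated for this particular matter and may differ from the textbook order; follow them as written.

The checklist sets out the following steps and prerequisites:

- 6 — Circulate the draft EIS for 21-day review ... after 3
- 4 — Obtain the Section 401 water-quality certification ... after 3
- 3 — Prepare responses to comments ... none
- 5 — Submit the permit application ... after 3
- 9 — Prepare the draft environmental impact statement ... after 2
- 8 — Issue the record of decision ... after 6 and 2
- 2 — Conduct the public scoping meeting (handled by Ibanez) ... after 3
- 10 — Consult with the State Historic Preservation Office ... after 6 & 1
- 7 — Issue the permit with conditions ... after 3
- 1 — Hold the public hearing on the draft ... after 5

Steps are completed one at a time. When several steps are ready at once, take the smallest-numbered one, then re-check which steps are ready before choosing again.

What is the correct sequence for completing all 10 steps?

3 2 4 5 1 6 7 8 9 10

3 has no prerequisites → 3 first.
Ready: 2, 4, 5, 6 and 7. 2 has the earlier label → 2.
4, 5, 6, 7 and 9 are all available; 4 has the earlier label → 4.
Now 5, 6, 7 and 9 have their prerequisites met. 5 has the earlier label, so 5 next.
Now 1, 6, 7 and 9 have their prerequisites met. 1 has the earlier label, so 1 next.
Ready: 6, 7 and 9. 6 has the earlier label → 6.
7, 8, 9 and 10 are all available; 7 has the earlier label → 7.
Now 8, 9 and 10 have their prerequisites met. 8 has the earlier label, so 8 next.
Ready: 9 and 10. 9 has the earlier label → 9.
Next only 10 has its prerequisites met → 10.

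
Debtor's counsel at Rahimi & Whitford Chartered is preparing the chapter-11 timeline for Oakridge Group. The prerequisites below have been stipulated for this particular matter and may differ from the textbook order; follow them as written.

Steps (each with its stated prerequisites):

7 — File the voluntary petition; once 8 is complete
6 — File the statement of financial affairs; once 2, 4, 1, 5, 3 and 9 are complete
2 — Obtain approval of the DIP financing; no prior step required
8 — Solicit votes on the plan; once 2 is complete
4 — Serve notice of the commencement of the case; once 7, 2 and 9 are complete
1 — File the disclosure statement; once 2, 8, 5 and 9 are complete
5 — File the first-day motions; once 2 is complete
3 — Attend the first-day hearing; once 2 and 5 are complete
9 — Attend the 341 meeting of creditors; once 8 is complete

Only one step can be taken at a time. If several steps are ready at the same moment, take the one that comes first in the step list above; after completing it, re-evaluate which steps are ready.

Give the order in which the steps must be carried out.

2 8 7 5 3 9 4 1 6

2 has no prerequisites → 2 first.
8 and 5 are both available; 8 is listed earlier → 8.
7, 5 and 9 are all available; 7 is listed earlier → 7.
5 and 9 are both available; 5 is listed earlier → 5.
3 now also ready, so the ready set is {3, 9}; 3 is listed earlier → 3.
That leaves 9 as the only ready step → 9.
4 and 1 are both available; 4 is listed earlier → 4.
That leaves 1 as the only ready step → 1.
6 needed 2, 4, 1, 5, 3 and 9, now all done → 6.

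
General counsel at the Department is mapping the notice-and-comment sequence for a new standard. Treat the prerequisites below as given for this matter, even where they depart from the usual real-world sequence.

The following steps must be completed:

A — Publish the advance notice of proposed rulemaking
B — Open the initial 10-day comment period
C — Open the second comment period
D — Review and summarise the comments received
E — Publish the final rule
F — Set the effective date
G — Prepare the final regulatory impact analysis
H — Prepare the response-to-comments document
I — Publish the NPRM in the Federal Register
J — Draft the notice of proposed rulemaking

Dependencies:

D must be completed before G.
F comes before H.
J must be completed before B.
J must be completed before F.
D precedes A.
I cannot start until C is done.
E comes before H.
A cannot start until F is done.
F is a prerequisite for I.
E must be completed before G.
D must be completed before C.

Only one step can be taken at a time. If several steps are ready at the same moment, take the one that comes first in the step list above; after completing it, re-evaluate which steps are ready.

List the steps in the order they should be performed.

D, C, E, G, J, B, F, A, H, I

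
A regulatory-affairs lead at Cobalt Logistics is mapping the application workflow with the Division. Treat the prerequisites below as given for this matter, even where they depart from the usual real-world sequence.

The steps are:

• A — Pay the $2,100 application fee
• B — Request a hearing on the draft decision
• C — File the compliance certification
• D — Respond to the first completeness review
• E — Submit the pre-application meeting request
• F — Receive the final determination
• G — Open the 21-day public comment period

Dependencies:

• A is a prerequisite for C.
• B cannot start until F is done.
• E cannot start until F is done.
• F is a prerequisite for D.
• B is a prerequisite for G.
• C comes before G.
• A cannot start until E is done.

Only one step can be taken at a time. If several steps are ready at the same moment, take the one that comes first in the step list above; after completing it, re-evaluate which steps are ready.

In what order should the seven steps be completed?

F, B, D, E, A, C, G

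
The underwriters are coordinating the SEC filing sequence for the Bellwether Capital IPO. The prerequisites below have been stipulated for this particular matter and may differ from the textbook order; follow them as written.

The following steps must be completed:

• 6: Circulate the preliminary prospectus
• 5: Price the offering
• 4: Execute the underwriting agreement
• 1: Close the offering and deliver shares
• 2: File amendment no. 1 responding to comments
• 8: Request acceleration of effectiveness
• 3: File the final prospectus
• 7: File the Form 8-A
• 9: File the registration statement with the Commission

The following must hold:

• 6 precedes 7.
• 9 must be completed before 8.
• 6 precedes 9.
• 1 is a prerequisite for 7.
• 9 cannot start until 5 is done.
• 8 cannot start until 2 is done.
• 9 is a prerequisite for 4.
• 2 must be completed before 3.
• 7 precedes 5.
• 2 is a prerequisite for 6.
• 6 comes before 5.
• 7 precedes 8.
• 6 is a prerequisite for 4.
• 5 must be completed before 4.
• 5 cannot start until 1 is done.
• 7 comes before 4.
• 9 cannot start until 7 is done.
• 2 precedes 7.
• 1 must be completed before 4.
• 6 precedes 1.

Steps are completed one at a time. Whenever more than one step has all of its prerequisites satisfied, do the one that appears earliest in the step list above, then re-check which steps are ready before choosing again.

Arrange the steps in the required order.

2, 6, 1, 3, 7, 5, 9, 4, 8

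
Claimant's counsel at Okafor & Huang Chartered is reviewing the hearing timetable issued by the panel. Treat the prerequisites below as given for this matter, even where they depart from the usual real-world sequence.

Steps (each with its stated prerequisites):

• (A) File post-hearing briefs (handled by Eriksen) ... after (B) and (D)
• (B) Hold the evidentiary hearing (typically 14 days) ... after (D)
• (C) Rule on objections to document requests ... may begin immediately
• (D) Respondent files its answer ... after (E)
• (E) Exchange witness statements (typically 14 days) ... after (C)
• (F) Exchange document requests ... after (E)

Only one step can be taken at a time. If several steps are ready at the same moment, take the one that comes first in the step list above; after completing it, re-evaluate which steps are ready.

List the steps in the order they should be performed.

Only (C) has no prerequisites, so it is first.
That leaves (E) as the only ready step → (E).
Ready: (D) and (F). (D) is listed earlier → (D).
(B) now also ready, so the ready set is {(B), (F)}; (B) is listed earlier → (B).
Ready: (A) and (F). (A) is listed earlier → (A).
(F) is the only step now ready → (F).

(C), (E), (D), (B), (A), (F)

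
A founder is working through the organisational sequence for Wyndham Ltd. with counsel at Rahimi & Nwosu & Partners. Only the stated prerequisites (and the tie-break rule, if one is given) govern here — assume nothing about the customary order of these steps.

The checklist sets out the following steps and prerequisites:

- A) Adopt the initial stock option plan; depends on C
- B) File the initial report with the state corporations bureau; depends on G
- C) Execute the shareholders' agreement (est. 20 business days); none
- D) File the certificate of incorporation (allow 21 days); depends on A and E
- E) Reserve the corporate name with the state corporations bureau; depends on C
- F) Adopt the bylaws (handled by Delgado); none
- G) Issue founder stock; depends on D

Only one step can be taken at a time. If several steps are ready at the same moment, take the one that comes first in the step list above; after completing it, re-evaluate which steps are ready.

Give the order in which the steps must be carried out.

C, A, E, D, F, G, B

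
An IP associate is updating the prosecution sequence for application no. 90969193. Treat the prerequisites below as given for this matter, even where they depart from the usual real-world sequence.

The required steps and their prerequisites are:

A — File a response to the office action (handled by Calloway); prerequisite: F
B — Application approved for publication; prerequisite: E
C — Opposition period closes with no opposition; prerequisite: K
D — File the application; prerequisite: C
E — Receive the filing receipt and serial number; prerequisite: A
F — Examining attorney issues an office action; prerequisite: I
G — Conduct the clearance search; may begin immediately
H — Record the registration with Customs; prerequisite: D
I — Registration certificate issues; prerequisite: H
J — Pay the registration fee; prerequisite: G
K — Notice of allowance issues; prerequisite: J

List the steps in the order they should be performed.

Only G has no prerequisites, so it is first.
J is the only step now ready → J.
K needed J, now all done → K.
That leaves C as the only ready step → C.
D is the only step now ready → D.
H needed D, now all done → H.
Next only I has its prerequisites met → I.
F needed I, now all done → F.
A needed F, now all done → A.
Next only E has its prerequisites met → E.
B is the only step now ready → B.

G, J, K, C, D, H, I, F, A, E, B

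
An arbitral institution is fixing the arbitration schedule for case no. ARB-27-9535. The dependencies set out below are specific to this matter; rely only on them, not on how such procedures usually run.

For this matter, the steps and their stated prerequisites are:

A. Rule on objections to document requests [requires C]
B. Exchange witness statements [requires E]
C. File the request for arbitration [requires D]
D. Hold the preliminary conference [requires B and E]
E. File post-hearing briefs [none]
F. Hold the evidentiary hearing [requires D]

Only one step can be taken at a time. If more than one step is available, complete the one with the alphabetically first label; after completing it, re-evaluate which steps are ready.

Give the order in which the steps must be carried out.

E, B, D, C, A, F

E is the only step with nothing outstanding, so it goes first.
B needed E, now all done → B.
D needed B and E, now all done → D.
Ready: C and F. C has the earlier label → C.
Now A and F have their prerequisites met. A has the earlier label, so A next.
F needed D, now all done → F.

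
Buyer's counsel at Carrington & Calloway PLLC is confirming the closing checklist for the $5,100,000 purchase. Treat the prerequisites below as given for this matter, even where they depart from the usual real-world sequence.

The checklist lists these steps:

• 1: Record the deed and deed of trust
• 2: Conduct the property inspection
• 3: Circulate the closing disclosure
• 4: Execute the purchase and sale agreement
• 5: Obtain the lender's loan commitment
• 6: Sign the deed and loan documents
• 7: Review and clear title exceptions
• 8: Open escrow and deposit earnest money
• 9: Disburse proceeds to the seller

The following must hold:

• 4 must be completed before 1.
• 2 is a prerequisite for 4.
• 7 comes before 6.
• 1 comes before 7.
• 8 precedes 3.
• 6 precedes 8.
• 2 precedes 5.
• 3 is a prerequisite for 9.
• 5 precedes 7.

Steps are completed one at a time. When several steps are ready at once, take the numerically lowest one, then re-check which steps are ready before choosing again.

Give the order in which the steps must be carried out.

2, 4, 1, 5, 7, 6, 8, 3, 9

Only 2 has no prerequisites, so it is first.
Now 4 and 5 have their prerequisites met. 4 has the earlier label, so 4 next.
1 now also ready, so the ready set is {1, 5}; 1 has the earlier label → 1.
5 is the only step now ready → 5.
7 needed 1 and 5, now all done → 7.
6 needed 7, now all done → 6.
Next only 8 has its prerequisites met → 8.
That leaves 3 as the only ready step → 3.
9 needed 3, now all done → 9.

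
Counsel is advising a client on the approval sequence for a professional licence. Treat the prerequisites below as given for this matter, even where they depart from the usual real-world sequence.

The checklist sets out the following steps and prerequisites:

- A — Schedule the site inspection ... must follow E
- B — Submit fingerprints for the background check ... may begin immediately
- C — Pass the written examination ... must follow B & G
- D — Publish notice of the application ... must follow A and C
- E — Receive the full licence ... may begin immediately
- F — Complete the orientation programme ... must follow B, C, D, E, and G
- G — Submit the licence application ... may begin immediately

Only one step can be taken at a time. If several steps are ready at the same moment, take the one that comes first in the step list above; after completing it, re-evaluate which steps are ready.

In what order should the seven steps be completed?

B, E and G have no prerequisites; B is listed earlier, so B is first.
E and G are both available; E is listed earlier → E.
Now A and G have their prerequisites met. A is listed earlier, so A next.
Next only G has its prerequisites met → G.
That leaves C as the only ready step → C.
Next only D has its prerequisites met → D.
F needed B, C, D, E and G, now all done → F.

B, E, A, G, C, D, F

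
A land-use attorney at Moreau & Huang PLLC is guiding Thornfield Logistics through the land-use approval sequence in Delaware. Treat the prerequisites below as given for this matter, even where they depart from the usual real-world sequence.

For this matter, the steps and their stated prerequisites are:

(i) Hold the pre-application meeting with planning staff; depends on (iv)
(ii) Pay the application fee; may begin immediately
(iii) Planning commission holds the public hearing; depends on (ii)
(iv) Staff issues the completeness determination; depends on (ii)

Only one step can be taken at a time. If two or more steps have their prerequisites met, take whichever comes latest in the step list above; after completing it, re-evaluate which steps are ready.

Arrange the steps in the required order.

(ii) → (iv) → (iii) → (i)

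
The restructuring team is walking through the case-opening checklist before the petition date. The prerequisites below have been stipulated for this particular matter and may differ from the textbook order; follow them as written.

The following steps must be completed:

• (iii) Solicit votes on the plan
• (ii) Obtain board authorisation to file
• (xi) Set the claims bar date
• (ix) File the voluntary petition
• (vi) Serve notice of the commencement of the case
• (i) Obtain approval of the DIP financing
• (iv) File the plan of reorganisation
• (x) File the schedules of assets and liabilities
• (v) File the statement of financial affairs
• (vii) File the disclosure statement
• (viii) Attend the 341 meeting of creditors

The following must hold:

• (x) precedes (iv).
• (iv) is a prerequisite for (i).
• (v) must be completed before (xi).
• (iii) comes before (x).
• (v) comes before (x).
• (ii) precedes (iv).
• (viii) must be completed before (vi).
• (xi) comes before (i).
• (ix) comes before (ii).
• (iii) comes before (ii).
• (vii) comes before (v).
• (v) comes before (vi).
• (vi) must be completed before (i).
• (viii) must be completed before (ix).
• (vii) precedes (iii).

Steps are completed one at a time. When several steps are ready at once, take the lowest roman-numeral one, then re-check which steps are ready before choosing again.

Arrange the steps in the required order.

(vii), (iii), (v), (viii), (vi), (ix), (ii), (x), (iv), (xi), (i)

(vii) and (viii) have no prerequisites; (vii) has the earlier label, so (vii) is first.
Ready: (iii), (v) and (viii). (iii) has the earlier label → (iii).
Now (v) and (viii) have their prerequisites met. (v) has the earlier label, so (v) next.
Ready: (viii), (x) and (xi). (viii) has the earlier label → (viii).
(vi) and (ix) now also ready, so the ready set is {(vi), (ix), (x), (xi)}; (vi) has the earlier label → (vi).
Now (ix), (x) and (xi) have their prerequisites met. (ix) has the earlier label, so (ix) next.
Now (ii), (x) and (xi) have their prerequisites met. (ii) has the earlier label, so (ii) next.
Ready: (x) and (xi). (x) has the earlier label → (x).
Ready: (iv) and (xi). (iv) has the earlier label → (iv).
(xi) needed (v), now all done → (xi).
That leaves (i) as the only ready step → (i).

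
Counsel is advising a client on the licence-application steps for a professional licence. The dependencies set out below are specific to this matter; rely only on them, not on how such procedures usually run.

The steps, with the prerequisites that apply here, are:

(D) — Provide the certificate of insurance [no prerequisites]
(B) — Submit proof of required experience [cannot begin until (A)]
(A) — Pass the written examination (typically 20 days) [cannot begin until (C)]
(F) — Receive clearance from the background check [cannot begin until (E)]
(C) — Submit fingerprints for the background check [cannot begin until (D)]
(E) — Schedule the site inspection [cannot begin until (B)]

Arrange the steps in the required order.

(D) has no prerequisites → (D) first.
(C) is the only step now ready → (C).
(A) needed (C), now all done → (A).
That leaves (B) as the only ready step → (B).
(E) needed (B), now all done → (E).
That leaves (F) as the only ready step → (F).

(D) → (C) → (A) → (B) → (E) → (F)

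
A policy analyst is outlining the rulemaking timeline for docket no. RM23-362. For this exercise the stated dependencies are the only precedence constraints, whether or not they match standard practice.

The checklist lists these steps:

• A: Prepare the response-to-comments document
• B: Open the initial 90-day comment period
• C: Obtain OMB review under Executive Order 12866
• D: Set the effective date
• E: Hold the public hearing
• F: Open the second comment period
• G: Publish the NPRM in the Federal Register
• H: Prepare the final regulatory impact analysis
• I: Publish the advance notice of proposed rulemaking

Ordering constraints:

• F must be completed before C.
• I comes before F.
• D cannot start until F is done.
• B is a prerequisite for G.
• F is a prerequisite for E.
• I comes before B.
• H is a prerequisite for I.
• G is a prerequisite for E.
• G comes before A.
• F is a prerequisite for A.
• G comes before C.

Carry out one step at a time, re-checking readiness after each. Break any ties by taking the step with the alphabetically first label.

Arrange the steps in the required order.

Only H has no prerequisites, so it is first.
That leaves I as the only ready step → I.
Ready: B and F. B has the earlier label → B.
F and G are both available; F has the earlier label → F.
D and G are both available; D has the earlier label → D.
Next only G has its prerequisites met → G.
Now A, C and E have their prerequisites met. A has the earlier label, so A next.
Now C and E have their prerequisites met. C has the earlier label, so C next.
Next only E has its prerequisites met → E.

H → I → B → F → D → G → A → C → E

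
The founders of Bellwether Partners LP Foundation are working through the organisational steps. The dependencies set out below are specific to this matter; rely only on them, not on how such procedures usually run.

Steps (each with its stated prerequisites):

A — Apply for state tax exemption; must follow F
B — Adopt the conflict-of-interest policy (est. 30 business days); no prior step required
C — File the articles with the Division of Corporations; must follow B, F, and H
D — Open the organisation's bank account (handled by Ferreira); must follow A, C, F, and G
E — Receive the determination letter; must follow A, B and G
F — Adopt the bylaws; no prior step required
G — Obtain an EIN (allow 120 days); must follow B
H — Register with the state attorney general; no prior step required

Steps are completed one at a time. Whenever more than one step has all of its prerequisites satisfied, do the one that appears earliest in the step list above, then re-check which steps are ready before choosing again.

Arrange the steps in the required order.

Nothing is required for B, F and H. B is listed earlier → B first.
G now also ready, so the ready set is {F, G, H}; F is listed earlier → F.
A, G and H are all available; A is listed earlier → A.
Ready: G and H. G is listed earlier → G.
Ready: E and H. E is listed earlier → E.
That leaves H as the only ready step → H.
C is the only step now ready → C.
D needed A, C, F and G, now all done → D.

B F A G E H C D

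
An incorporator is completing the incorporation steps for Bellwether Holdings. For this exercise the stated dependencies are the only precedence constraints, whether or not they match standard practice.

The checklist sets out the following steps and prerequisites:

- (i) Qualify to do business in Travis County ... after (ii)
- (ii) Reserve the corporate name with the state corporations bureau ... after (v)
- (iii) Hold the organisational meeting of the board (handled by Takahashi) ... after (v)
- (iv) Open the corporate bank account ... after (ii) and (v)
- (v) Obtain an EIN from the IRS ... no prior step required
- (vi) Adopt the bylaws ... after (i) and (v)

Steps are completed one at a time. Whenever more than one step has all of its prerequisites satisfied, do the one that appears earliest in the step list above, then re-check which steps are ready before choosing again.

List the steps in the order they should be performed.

(v) (ii) (i) (iii) (iv) (vi)

(v) is the only step with nothing outstanding, so it goes first.
Now (ii) and (iii) have their prerequisites met. (ii) is listed earlier, so (ii) next.
(i) and (iv) now also ready, so the ready set is {(i), (iii), (iv)}; (i) is listed earlier → (i).
(vi) now also ready, so the ready set is {(iii), (iv), (vi)}; (iii) is listed earlier → (iii).
Ready: (iv) and (vi). (iv) is listed earlier → (iv).
(vi) needed (i) and (v), now all done → (vi).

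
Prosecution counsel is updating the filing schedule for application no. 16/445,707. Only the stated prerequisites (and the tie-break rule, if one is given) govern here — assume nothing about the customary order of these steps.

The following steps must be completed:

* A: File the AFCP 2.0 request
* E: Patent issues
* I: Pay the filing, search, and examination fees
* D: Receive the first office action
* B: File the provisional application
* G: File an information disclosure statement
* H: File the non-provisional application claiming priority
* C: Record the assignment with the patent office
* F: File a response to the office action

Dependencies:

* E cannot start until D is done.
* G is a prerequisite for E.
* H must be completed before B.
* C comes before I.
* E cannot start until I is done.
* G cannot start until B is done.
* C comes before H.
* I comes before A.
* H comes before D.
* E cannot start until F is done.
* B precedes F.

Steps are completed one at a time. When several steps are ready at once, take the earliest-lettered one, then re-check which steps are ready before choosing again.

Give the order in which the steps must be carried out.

Only C has no prerequisites, so it is first.
Now H and I have their prerequisites met. H has the earlier label, so H next.
B, D and I are all available; B has the earlier label → B.
Now D, F, G and I have their prerequisites met. D has the earlier label, so D next.
Now F, G and I have their prerequisites met. F has the earlier label, so F next.
G and I are both available; G has the earlier label → G.
Next only I has its prerequisites met → I.
A and E are both available; A has the earlier label → A.
E is the only step now ready → E.

C, H, B, D, F, G, I, A, E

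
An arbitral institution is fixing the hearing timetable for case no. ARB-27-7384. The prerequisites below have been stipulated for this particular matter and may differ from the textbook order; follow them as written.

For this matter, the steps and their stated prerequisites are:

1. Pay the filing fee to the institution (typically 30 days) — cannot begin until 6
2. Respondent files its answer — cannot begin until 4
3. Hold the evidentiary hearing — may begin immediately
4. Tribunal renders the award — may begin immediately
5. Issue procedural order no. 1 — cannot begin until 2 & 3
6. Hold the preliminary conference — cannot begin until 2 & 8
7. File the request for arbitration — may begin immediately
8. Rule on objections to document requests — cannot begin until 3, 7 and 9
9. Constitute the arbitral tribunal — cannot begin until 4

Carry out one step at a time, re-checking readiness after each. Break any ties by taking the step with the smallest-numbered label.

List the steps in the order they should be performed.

3, 4 and 7 have no prerequisites; 3 has the earlier label, so 3 is first.
4 and 7 are both available; 4 has the earlier label → 4.
Ready: 2, 7 and 9. 2 has the earlier label → 2.
Ready: 5, 7 and 9. 5 has the earlier label → 5.
7 and 9 are both available; 7 has the earlier label → 7.
9 needed 4, now all done → 9.
8 needed 3, 7 and 9, now all done → 8.
Next only 6 has its prerequisites met → 6.
1 needed 6, now all done → 1.

3 4 2 5 7 9 8 6 1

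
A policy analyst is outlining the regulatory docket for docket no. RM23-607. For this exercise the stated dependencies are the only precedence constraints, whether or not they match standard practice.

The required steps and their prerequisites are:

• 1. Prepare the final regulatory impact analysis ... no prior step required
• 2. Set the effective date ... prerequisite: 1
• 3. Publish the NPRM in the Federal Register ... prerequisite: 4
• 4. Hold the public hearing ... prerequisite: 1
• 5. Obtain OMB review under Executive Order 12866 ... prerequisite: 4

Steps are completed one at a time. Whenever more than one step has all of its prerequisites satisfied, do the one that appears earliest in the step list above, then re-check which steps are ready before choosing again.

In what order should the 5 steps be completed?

1 is the only step with nothing outstanding, so it goes first.
Now 2 and 4 have their prerequisites met. 2 is listed earlier, so 2 next.
4 needed 1, now all done → 4.
Ready: 3 and 5. 3 is listed earlier → 3.
5 needed 4, now all done → 5.

1, 2, 4, 3, 5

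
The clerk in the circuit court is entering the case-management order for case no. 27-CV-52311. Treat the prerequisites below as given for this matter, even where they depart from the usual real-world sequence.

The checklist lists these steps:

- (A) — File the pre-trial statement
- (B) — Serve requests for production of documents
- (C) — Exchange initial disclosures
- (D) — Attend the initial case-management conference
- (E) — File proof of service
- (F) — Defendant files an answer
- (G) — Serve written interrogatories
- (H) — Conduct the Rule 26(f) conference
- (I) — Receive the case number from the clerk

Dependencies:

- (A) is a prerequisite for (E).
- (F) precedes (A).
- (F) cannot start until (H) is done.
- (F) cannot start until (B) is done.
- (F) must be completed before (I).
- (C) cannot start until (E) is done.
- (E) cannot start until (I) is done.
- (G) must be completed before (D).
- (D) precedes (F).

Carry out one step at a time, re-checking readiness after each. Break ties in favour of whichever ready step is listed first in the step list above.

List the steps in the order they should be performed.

(B), (G), (D), (H), (F), (A), (I), (E), (C)

(B), (G) and (H) have no prerequisites; (B) is listed earlier, so (B) is first.
Now (G) and (H) have their prerequisites met. (G) is listed earlier, so (G) next.
Ready: (D) and (H). (D) is listed earlier → (D).
That leaves (H) as the only ready step → (H).
(F) needed (B), (D) and (H), now all done → (F).
Ready: (A) and (I). (A) is listed earlier → (A).
(I) needed (F), now all done → (I).
(E) is the only step now ready → (E).
(C) is the only step now ready → (C).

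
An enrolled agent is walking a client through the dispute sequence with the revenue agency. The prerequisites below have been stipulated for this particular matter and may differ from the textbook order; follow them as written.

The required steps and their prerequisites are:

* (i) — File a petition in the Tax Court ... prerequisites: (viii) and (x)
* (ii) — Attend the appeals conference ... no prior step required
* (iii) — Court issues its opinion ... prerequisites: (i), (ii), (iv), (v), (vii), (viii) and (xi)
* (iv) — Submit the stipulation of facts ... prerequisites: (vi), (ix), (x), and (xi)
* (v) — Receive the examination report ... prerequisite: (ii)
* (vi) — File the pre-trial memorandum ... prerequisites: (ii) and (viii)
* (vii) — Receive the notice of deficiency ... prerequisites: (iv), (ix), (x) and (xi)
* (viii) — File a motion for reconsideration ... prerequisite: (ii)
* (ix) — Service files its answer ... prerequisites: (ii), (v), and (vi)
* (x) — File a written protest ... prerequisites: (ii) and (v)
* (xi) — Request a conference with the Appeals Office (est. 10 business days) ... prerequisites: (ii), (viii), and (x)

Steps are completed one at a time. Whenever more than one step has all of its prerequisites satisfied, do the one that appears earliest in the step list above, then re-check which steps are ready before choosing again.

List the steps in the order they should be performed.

(ii), (v), (viii), (vi), (ix), (x), (i), (xi), (iv), (vii), (iii)

(ii) is the only step with nothing outstanding, so it goes first.
Now (v) and (viii) have their prerequisites met. (v) is listed earlier, so (v) next.
(x) now also ready, so the ready set is {(viii), (x)}; (viii) is listed earlier → (viii).
(vi) now also ready, so the ready set is {(vi), (x)}; (vi) is listed earlier → (vi).
(ix) now also ready, so the ready set is {(ix), (x)}; (ix) is listed earlier → (ix).
(x) is the only step now ready → (x).
Ready: (i) and (xi). (i) is listed earlier → (i).
(xi) is the only step now ready → (xi).
That leaves (iv) as the only ready step → (iv).
(vii) is the only step now ready → (vii).
Next only (iii) has its prerequisites met → (iii).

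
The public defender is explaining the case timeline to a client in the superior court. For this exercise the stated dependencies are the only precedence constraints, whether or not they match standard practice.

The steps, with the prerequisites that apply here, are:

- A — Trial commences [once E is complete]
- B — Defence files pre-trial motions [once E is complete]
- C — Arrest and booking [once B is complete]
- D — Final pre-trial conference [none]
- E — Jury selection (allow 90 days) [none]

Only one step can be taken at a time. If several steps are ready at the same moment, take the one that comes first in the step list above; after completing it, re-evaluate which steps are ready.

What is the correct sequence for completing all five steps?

D and E have no prerequisites; D is listed earlier, so D is first.
E is the only step now ready → E.
A and B are both available; A is listed earlier → A.
That leaves B as the only ready step → B.
C is the only step now ready → C.

D, E, A, B, C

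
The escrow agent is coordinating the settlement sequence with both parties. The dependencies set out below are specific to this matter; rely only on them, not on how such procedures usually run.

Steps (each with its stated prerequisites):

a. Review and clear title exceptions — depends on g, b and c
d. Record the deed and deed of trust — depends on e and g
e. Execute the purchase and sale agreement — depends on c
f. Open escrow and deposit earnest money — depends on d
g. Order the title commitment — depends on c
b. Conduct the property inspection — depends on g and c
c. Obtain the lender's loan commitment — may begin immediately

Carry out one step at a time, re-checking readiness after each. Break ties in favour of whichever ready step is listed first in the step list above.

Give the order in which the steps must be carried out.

c, e, g, d, f, b, a

c is the only step with nothing outstanding, so it goes first.
Ready: e and g. e is listed earlier → e.
Next only g has its prerequisites met → g.
d and b are both available; d is listed earlier → d.
f and b are both available; f is listed earlier → f.
b is the only step now ready → b.
a is the only step now ready → a.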